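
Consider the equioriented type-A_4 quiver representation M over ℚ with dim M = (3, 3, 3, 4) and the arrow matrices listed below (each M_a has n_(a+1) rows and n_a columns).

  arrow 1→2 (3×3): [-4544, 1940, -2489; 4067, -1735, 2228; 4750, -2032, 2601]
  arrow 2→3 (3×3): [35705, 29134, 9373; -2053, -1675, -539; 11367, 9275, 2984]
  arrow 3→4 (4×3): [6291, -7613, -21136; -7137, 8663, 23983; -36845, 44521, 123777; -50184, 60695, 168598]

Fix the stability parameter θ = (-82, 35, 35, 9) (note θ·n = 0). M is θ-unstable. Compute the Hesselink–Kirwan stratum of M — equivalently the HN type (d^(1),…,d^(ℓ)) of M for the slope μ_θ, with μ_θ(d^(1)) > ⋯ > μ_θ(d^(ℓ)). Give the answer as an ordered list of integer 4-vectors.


Barcode: M ≅ I[1,4]^3, I[4,4]. HN layers by μ_θ (3 steps, strictly decreasing):
  μ^(1)=79/3; μ^(2)=9; μ^(3)=-82

((0, 3, 3, 3); (0, 0, 0, 1); (3, 0, 0, 0))


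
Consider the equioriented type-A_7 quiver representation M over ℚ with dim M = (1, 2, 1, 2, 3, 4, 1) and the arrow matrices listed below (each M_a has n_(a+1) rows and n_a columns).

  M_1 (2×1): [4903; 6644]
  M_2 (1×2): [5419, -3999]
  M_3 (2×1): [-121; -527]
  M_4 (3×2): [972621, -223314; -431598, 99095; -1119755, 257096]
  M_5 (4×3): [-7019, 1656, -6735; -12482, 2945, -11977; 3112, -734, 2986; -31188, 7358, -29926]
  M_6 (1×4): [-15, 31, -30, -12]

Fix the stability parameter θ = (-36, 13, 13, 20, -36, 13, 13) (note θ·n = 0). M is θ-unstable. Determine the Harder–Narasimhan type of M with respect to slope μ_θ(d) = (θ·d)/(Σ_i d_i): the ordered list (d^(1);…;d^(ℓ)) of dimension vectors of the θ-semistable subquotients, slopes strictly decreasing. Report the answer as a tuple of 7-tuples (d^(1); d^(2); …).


Barcode: M ≅ I[1,5], I[2,2], I[4,7], I[5,6], I[6,6]^2. HN layers by μ_θ (4 steps, strictly decreasing):
  μ^(1)=13; μ^(2)=5/2; μ^(3)=-8; μ^(4)=-36

((0, 1, 0, 0, 0, 4, 1); (0, 1, 1, 1, 1, 0, 0); (0, 0, 0, 1, 1, 0, 0); (1, 0, 0, 0, 1, 0, 0))


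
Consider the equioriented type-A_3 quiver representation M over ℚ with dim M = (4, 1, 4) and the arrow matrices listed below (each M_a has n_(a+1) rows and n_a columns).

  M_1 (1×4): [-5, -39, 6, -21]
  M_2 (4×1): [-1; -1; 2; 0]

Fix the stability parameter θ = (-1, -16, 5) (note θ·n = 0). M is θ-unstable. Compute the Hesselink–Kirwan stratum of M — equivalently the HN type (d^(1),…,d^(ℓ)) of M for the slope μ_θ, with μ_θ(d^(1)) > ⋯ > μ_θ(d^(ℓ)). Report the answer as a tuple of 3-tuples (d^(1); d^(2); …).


Barcode: M ≅ I[1,1]^3, I[1,3], I[3,3]^3. HN layers by μ_θ (3 steps, strictly decreasing):
  μ^(1)=5; μ^(2)=-1; μ^(3)=-17/2

((0, 0, 4); (3, 0, 0); (1, 1, 0))


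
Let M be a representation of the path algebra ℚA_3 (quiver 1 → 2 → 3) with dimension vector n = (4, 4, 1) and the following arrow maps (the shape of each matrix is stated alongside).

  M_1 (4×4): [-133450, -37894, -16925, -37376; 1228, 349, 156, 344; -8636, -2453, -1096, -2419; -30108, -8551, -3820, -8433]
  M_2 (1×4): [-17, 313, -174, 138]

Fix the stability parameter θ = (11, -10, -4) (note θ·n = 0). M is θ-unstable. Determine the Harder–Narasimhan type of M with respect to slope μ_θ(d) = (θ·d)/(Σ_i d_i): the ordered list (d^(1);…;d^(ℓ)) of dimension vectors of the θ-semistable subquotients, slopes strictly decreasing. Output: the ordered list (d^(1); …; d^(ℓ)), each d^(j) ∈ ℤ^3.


Interval decomposition of M: I[1,1], I[1,2]^2, I[1,3], I[2,2].
HN type (ℓ=4): μ^(1)=11; μ^(2)=1/2; μ^(3)=-1; μ^(4)=-10

((1, 0, 0); (2, 2, 0); (1, 1, 1); (0, 1, 0))


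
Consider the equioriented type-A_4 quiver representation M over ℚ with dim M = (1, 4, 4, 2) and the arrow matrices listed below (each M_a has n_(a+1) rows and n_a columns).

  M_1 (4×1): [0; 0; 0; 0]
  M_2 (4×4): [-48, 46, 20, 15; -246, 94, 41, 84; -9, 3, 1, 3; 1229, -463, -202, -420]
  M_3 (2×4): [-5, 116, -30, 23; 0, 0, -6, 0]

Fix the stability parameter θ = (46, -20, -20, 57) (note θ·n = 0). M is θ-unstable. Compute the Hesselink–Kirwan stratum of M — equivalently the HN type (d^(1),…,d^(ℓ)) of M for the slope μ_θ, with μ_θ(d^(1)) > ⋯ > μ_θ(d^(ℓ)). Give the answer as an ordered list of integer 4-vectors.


Barcode: M ≅ I[1,1], I[2,3]^2, I[2,4]^2. HN layers by μ_θ (3 steps, strictly decreasing):
  μ^(1)=57; μ^(2)=46; μ^(3)=-20

((0, 0, 0, 2); (1, 0, 0, 0); (0, 4, 4, 0))


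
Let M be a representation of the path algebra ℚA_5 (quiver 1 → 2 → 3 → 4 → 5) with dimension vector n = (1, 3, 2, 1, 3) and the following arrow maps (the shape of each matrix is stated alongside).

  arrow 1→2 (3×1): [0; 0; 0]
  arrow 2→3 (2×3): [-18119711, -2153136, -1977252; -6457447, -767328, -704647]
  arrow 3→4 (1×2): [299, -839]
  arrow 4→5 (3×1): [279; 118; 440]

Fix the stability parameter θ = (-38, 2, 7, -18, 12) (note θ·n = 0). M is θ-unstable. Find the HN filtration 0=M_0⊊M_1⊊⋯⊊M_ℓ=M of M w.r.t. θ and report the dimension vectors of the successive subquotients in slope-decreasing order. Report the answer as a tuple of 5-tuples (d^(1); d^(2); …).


Barcode: M ≅ I[1,1], I[2,2], I[2,3], I[2,5], I[5,5]^2. HN layers by μ_θ (5 steps, strictly decreasing):
  μ^(1)=12; μ^(2)=7; μ^(3)=2; μ^(4)=-3; μ^(5)=-38

((0, 0, 0, 0, 3); (0, 0, 1, 0, 0); (0, 2, 0, 0, 0); (0, 1, 1, 1, 0); (1, 0, 0, 0, 0))


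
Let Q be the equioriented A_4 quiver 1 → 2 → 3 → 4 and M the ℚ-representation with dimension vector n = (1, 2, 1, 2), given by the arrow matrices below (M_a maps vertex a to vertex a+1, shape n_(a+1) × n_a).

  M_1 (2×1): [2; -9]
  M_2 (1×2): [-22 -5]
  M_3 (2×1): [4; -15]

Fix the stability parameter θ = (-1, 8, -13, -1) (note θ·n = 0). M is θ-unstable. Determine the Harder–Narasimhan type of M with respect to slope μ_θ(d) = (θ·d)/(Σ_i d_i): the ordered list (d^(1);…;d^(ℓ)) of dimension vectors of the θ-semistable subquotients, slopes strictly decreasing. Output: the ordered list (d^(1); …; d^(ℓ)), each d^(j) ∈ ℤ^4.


Barcode: M ≅ I[1,4], I[2,2], I[4,4]. HN layers by μ_θ (3 steps, strictly decreasing):
  μ^(1)=8; μ^(2)=-1; μ^(3)=-2

((0, 1, 0, 0); (0, 0, 0, 2); (1, 1, 1, 0))


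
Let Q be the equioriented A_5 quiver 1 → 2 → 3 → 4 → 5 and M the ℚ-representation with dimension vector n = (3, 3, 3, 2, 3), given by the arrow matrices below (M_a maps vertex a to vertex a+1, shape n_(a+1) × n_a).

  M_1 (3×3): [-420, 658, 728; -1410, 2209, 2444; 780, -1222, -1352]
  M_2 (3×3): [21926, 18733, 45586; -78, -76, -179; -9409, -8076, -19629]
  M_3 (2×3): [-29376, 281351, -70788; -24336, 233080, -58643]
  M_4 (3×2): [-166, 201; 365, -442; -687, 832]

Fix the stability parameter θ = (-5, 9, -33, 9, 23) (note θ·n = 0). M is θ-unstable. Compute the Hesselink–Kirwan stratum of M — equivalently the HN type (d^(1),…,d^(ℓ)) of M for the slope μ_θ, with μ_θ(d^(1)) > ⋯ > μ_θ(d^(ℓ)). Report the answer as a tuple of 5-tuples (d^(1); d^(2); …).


Barcode: M ≅ I[1,1]^2, I[1,5], I[2,3], I[2,5], I[5,5]. HN layers by μ_θ (5 steps, strictly decreasing):
  μ^(1)=23; μ^(2)=9; μ^(3)=-5; μ^(4)=-29/3; μ^(5)=-12

((0, 0, 0, 0, 3); (0, 0, 0, 2, 0); (2, 0, 0, 0, 0); (1, 1, 1, 0, 0); (0, 2, 2, 0, 0))


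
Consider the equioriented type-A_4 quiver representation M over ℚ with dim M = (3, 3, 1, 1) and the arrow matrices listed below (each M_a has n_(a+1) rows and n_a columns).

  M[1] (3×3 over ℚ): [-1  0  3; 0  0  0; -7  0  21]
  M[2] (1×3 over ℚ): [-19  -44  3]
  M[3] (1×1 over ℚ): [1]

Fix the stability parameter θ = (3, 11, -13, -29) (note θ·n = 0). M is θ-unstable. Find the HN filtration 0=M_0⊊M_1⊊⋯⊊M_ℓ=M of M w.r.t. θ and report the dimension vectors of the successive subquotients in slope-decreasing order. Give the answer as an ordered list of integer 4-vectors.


Via rank(M_{q-1}∘⋯∘M_p): M ≅ I[1,1]^2, I[1,4], I[2,2]^2.
μ_θ-semistable layers: μ^(1)=11; μ^(2)=3; μ^(3)=-7

((0, 2, 0, 0); (2, 0, 0, 0); (1, 1, 1, 1))


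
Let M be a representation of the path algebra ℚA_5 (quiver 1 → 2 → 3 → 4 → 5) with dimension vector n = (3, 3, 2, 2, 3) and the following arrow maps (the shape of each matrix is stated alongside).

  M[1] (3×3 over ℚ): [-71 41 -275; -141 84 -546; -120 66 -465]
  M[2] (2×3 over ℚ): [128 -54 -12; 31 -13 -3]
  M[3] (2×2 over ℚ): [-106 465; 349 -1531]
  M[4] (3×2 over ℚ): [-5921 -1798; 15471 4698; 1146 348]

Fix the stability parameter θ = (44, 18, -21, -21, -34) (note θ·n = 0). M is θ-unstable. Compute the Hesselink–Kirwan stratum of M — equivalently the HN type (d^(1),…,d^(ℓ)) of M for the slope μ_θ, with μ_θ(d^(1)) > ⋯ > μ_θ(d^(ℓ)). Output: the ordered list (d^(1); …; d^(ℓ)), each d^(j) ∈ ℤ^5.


Interval decomposition of M: I[1,2], I[1,4], I[1,5], I[5,5]^2.
HN type (ℓ=4): μ^(1)=31; μ^(2)=5; μ^(3)=-14/5; μ^(4)=-34

((1, 1, 0, 0, 0); (1, 1, 1, 1, 0); (1, 1, 1, 1, 1); (0, 0, 0, 0, 2))


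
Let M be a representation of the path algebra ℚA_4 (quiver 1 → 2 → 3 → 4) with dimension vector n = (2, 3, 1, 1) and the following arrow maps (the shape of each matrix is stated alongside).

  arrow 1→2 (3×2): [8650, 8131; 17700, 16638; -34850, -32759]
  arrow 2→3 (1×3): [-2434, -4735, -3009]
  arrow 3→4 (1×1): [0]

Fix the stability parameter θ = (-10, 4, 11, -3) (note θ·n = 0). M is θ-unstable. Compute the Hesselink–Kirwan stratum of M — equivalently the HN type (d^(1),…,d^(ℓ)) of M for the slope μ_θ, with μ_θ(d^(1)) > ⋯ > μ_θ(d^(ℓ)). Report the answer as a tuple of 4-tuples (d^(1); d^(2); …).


Interval decomposition of M: I[1,1], I[1,3], I[2,2]^2, I[4,4].
HN type (ℓ=4): μ^(1)=11; μ^(2)=4; μ^(3)=-3; μ^(4)=-10

((0, 0, 1, 0); (0, 3, 0, 0); (0, 0, 0, 1); (2, 0, 0, 0))


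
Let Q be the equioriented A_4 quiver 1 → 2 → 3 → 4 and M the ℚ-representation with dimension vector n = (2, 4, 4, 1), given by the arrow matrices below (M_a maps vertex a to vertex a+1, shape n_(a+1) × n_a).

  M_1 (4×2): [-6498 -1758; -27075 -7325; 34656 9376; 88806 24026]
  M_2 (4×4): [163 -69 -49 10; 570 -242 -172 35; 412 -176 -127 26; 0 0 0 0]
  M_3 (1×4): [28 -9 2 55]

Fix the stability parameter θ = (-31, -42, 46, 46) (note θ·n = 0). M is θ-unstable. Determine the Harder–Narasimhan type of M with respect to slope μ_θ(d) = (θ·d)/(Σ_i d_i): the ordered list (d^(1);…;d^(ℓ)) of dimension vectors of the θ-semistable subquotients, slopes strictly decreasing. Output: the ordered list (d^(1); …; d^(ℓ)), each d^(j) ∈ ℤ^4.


Via rank(M_{q-1}∘⋯∘M_p): M ≅ I[1,1], I[1,3], I[2,2], I[2,3], I[2,4], I[3,3].
μ_θ-semistable layers: μ^(1)=46; μ^(2)=-31; μ^(3)=-73/2; μ^(4)=-42

((0, 0, 4, 1); (1, 0, 0, 0); (1, 1, 0, 0); (0, 3, 0, 0))


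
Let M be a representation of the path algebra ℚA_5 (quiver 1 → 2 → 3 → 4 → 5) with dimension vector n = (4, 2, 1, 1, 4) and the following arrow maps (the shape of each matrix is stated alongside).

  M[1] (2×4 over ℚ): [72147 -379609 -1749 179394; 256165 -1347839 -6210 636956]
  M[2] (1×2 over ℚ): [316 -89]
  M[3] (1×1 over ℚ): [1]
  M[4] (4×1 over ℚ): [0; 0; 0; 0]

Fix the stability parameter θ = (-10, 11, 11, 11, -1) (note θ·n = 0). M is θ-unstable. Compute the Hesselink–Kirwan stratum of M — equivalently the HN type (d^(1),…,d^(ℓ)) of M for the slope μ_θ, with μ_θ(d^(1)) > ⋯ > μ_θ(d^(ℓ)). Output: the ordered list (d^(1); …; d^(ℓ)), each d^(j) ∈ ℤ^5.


Barcode: M ≅ I[1,1]^2, I[1,2], I[1,4], I[5,5]^4. HN layers by μ_θ (3 steps, strictly decreasing):
  μ^(1)=11; μ^(2)=-1; μ^(3)=-10

((0, 2, 1, 1, 0); (0, 0, 0, 0, 4); (4, 0, 0, 0, 0))


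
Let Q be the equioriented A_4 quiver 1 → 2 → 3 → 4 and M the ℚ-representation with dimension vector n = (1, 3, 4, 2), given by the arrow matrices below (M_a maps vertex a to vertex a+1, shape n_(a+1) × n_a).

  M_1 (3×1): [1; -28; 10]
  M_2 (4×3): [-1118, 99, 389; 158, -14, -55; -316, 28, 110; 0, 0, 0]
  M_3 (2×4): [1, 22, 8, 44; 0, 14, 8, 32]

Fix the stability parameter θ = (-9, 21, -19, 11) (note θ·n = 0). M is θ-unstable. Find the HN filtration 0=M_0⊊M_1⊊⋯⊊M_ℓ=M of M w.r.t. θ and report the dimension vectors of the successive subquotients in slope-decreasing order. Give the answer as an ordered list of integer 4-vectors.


Interval decomposition of M: I[1,2], I[2,4]^2, I[3,3]^2.
HN type (ℓ=5): μ^(1)=21; μ^(2)=11; μ^(3)=1; μ^(4)=-9; μ^(5)=-19

((0, 1, 0, 0); (0, 0, 0, 2); (0, 2, 2, 0); (1, 0, 0, 0); (0, 0, 2, 0))


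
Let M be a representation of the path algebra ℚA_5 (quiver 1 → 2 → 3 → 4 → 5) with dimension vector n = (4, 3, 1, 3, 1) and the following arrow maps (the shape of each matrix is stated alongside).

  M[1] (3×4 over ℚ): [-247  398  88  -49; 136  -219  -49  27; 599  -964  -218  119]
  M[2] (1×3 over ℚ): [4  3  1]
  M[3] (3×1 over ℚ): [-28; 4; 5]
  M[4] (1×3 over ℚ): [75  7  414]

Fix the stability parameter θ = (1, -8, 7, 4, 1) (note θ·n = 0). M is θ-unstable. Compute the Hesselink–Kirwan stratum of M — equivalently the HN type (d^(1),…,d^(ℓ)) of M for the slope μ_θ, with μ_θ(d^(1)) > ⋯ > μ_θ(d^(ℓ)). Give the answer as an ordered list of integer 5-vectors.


Via rank(M_{q-1}∘⋯∘M_p): M ≅ I[1,1]^2, I[1,2], I[1,5], I[2,2], I[4,4]^2.
μ_θ-semistable layers: μ^(1)=4; μ^(2)=1; μ^(3)=-7/2; μ^(4)=-8

((0, 0, 1, 3, 1); (2, 0, 0, 0, 0); (2, 2, 0, 0, 0); (0, 1, 0, 0, 0))


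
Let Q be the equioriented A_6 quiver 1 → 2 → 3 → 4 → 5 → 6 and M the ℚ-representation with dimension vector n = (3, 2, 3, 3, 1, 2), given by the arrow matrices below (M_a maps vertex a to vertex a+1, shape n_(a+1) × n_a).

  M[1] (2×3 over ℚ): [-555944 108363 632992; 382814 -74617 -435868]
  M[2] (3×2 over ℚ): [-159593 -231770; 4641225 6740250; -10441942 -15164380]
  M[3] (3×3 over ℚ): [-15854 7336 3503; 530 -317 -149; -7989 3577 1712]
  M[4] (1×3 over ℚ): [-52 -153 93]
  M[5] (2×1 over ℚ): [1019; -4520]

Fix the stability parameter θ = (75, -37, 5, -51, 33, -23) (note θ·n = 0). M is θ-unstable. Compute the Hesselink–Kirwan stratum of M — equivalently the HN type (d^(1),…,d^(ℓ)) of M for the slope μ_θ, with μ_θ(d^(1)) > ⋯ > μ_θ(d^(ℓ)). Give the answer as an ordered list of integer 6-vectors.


Interval decomposition of M: I[1,1], I[1,2], I[1,6], I[3,4]^2, I[6,6].
HN type (ℓ=5): μ^(1)=75; μ^(2)=19; μ^(3)=5; μ^(4)=-2; μ^(5)=-23

((1, 0, 0, 0, 0, 0); (1, 1, 0, 0, 0, 0); (0, 0, 0, 0, 1, 1); (1, 1, 1, 1, 0, 0); (0, 0, 2, 2, 0, 1))


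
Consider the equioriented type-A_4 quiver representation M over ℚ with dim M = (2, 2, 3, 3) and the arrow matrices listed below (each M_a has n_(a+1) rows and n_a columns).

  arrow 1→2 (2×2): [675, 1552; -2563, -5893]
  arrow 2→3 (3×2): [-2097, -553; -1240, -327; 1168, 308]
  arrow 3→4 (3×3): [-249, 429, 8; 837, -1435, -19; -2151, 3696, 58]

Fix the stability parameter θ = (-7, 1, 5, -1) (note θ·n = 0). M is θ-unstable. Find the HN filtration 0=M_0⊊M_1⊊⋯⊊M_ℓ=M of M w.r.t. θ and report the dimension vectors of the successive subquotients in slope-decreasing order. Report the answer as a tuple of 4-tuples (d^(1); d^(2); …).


Interval decomposition of M: I[1,4]^2, I[3,4].
HN type (ℓ=3): μ^(1)=2; μ^(2)=1; μ^(3)=-7

((0, 0, 3, 3); (0, 2, 0, 0); (2, 0, 0, 0))


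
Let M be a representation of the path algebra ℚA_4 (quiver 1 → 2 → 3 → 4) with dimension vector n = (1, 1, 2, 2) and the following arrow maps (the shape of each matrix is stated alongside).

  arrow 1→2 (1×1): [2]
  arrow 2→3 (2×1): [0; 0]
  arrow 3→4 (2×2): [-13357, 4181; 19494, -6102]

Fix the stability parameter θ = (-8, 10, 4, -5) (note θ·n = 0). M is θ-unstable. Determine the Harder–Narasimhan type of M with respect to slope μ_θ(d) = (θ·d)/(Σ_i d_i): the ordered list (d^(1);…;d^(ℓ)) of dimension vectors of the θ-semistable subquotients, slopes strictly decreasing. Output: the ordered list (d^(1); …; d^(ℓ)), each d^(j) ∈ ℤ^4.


Interval decomposition of M: I[1,2], I[3,3], I[3,4], I[4,4].
HN type (ℓ=5): μ^(1)=10; μ^(2)=4; μ^(3)=-1/2; μ^(4)=-5; μ^(5)=-8

((0, 1, 0, 0); (0, 0, 1, 0); (0, 0, 1, 1); (0, 0, 0, 1); (1, 0, 0, 0))


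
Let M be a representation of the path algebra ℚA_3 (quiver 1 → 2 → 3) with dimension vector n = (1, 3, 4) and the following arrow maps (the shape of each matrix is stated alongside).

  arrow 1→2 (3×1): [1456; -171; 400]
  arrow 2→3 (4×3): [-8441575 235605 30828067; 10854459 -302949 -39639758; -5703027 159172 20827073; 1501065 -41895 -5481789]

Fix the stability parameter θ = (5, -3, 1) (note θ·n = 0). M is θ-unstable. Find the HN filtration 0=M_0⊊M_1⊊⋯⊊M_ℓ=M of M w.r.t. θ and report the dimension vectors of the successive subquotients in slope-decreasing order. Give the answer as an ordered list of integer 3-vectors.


Barcode: M ≅ I[1,3], I[2,3]^2, I[3,3]. HN layers by μ_θ (2 steps, strictly decreasing):
  μ^(1)=1; μ^(2)=-3

((1, 1, 4); (0, 2, 0))


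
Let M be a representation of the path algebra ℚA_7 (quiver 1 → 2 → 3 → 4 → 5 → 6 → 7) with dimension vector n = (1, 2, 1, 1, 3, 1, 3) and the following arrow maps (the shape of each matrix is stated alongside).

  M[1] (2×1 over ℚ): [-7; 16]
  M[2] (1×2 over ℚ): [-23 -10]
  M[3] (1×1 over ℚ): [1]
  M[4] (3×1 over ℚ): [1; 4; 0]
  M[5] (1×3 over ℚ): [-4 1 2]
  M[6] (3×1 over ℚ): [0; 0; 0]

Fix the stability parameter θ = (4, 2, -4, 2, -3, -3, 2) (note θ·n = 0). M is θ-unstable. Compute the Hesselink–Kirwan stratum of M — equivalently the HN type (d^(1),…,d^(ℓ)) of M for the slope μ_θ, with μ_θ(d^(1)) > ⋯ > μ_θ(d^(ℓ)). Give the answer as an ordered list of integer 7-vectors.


Barcode: M ≅ I[1,5], I[2,2], I[5,5], I[5,6], I[7,7]^3. HN layers by μ_θ (3 steps, strictly decreasing):
  μ^(1)=2; μ^(2)=1/5; μ^(3)=-3

((0, 1, 0, 0, 0, 0, 3); (1, 1, 1, 1, 1, 0, 0); (0, 0, 0, 0, 2, 1, 0))


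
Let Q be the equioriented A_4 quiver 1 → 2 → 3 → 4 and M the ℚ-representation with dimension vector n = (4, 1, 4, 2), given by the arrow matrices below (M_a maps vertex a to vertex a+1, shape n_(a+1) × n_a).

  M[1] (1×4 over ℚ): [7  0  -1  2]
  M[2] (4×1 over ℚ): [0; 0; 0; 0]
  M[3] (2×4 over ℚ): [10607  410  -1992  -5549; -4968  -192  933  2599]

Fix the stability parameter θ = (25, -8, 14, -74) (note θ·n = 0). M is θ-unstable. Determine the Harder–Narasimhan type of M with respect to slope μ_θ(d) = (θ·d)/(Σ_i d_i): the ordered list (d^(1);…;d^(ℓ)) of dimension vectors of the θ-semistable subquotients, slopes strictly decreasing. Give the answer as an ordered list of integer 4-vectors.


Interval decomposition of M: I[1,1]^3, I[1,2], I[3,3]^2, I[3,4]^2.
HN type (ℓ=4): μ^(1)=25; μ^(2)=14; μ^(3)=17/2; μ^(4)=-30

((3, 0, 0, 0); (0, 0, 2, 0); (1, 1, 0, 0); (0, 0, 2, 2))


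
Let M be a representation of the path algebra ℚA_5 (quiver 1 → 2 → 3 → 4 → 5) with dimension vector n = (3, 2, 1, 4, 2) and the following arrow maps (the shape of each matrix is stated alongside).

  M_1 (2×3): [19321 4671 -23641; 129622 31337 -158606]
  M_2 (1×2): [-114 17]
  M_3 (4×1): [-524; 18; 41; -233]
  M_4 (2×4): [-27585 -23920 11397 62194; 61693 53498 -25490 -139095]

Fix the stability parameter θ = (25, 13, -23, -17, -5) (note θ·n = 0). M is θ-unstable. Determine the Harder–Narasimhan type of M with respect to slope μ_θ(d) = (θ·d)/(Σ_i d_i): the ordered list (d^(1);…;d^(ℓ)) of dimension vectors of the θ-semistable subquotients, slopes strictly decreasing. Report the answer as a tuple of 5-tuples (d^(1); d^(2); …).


Interval decomposition of M: I[1,1], I[1,2], I[1,5], I[4,4]^2, I[4,5].
HN type (ℓ=5): μ^(1)=25; μ^(2)=19; μ^(3)=-7/5; μ^(4)=-5; μ^(5)=-17

((1, 0, 0, 0, 0); (1, 1, 0, 0, 0); (1, 1, 1, 1, 1); (0, 0, 0, 0, 1); (0, 0, 0, 3, 0))


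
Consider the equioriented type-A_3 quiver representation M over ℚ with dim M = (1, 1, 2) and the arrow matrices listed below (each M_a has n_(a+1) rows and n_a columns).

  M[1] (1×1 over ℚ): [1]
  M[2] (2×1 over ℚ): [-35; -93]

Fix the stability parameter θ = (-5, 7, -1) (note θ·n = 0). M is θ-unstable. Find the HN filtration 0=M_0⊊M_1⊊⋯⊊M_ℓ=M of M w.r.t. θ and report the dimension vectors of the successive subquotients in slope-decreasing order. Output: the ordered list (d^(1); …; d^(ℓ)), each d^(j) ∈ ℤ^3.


Via rank(M_{q-1}∘⋯∘M_p): M ≅ I[1,3], I[3,3].
μ_θ-semistable layers: μ^(1)=3; μ^(2)=-1; μ^(3)=-5

((0, 1, 1); (0, 0, 1); (1, 0, 0))


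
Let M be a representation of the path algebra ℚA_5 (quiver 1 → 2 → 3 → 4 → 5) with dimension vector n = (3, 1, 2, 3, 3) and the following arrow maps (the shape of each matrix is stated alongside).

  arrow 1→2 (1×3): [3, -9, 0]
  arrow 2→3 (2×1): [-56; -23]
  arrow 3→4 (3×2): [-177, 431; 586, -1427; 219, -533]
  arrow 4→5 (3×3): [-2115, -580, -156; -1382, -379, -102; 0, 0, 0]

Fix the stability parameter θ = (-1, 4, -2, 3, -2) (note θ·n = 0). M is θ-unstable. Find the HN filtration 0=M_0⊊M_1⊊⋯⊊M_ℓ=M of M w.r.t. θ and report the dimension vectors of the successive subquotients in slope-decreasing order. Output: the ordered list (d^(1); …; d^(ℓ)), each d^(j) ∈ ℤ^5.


Interval decomposition of M: I[1,1]^2, I[1,5], I[3,5], I[4,4], I[5,5].
HN type (ℓ=5): μ^(1)=3; μ^(2)=3/4; μ^(3)=1/2; μ^(4)=-1; μ^(5)=-2

((0, 0, 0, 1, 0); (0, 1, 1, 1, 1); (0, 0, 0, 1, 1); (3, 0, 0, 0, 0); (0, 0, 1, 0, 1))


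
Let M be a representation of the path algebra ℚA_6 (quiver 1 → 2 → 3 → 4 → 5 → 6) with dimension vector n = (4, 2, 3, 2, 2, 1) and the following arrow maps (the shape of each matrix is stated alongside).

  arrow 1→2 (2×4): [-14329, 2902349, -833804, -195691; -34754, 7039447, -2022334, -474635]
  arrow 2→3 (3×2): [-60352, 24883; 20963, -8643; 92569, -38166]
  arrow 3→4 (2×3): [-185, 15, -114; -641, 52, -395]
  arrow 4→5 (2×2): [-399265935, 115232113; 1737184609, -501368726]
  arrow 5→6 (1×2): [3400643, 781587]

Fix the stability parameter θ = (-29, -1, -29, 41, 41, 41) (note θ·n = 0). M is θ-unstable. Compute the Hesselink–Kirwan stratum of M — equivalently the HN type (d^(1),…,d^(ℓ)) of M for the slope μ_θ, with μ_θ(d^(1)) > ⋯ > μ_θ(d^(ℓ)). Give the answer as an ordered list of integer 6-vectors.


Via rank(M_{q-1}∘⋯∘M_p): M ≅ I[1,1]^2, I[1,5], I[1,6], I[3,3].
μ_θ-semistable layers: μ^(1)=41; μ^(2)=-15; μ^(3)=-29

((0, 0, 0, 2, 2, 1); (0, 2, 2, 0, 0, 0); (4, 0, 1, 0, 0, 0))


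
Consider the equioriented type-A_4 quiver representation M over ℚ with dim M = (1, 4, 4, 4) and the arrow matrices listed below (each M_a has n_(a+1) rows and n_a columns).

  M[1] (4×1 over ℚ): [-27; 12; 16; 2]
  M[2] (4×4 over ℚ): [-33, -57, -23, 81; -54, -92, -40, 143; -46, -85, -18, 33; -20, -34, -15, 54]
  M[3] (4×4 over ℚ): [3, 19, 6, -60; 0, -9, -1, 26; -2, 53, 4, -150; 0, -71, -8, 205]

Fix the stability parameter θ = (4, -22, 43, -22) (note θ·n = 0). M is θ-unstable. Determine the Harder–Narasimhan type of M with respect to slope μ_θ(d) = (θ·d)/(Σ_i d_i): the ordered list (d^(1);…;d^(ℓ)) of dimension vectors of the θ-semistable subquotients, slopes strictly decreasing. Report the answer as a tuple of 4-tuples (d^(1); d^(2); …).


Interval decomposition of M: I[1,4], I[2,4]^3.
HN type (ℓ=3): μ^(1)=21/2; μ^(2)=-9; μ^(3)=-22

((0, 0, 4, 4); (1, 1, 0, 0); (0, 3, 0, 0))


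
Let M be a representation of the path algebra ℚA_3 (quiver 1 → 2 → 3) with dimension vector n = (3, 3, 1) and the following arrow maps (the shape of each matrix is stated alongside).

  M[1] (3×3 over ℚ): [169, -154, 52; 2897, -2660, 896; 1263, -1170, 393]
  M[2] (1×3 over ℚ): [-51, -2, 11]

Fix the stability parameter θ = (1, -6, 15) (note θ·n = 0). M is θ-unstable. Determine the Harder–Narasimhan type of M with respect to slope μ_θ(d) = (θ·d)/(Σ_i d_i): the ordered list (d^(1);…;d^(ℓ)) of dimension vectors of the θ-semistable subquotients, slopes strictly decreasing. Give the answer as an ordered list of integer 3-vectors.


Via rank(M_{q-1}∘⋯∘M_p): M ≅ I[1,2]^2, I[1,3].
μ_θ-semistable layers: μ^(1)=15; μ^(2)=-5/2

((0, 0, 1); (3, 3, 0))


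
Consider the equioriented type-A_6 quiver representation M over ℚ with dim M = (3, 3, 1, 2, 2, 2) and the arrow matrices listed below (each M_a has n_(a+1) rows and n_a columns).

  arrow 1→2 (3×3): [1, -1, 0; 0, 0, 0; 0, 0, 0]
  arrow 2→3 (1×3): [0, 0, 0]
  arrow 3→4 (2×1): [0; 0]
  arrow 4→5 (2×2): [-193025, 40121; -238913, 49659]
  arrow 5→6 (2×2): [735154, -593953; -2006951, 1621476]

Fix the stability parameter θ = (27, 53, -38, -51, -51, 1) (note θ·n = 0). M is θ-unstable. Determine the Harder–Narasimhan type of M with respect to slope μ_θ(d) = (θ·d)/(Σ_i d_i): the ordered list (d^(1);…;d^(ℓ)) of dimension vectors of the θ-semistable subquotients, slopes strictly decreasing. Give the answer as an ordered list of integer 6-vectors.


Via rank(M_{q-1}∘⋯∘M_p): M ≅ I[1,1]^2, I[1,2], I[2,2]^2, I[3,3], I[4,6]^2.
μ_θ-semistable layers: μ^(1)=53; μ^(2)=27; μ^(3)=1; μ^(4)=-38; μ^(5)=-51

((0, 3, 0, 0, 0, 0); (3, 0, 0, 0, 0, 0); (0, 0, 0, 0, 0, 2); (0, 0, 1, 0, 0, 0); (0, 0, 0, 2, 2, 0))


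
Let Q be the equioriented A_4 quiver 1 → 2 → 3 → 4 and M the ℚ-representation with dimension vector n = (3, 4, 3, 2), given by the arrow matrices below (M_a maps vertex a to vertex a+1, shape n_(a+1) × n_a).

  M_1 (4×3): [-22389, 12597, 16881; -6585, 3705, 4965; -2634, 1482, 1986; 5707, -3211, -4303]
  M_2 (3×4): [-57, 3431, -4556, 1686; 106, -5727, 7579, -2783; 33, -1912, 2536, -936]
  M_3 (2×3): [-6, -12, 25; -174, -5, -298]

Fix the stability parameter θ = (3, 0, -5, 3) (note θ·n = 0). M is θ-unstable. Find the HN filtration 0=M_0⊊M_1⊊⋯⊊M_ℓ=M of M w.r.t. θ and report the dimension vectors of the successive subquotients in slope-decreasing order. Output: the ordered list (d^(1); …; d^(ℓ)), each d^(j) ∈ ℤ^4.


Via rank(M_{q-1}∘⋯∘M_p): M ≅ I[1,1]^2, I[1,4], I[2,2], I[2,3], I[2,4].
μ_θ-semistable layers: μ^(1)=3; μ^(2)=0; μ^(3)=-2/3; μ^(4)=-5/2

((2, 0, 0, 2); (0, 1, 0, 0); (1, 1, 1, 0); (0, 2, 2, 0))


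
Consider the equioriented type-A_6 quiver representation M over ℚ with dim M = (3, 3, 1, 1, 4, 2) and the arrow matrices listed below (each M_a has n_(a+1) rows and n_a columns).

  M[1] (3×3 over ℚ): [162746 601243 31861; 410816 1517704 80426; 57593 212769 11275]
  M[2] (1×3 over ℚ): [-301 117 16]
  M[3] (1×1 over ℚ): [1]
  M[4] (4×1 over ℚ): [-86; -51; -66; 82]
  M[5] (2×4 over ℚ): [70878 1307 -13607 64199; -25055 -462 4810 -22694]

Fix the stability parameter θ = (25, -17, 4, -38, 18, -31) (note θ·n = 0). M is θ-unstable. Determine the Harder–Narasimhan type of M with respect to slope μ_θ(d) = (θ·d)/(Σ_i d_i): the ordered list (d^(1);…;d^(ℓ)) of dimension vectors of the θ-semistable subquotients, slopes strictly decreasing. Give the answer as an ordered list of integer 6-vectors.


Interval decomposition of M: I[1,2]^2, I[1,6], I[5,5]^2, I[5,6].
HN type (ℓ=3): μ^(1)=18; μ^(2)=4; μ^(3)=-13/2

((0, 0, 0, 0, 2, 0); (2, 2, 0, 0, 0, 0); (1, 1, 1, 1, 2, 2))


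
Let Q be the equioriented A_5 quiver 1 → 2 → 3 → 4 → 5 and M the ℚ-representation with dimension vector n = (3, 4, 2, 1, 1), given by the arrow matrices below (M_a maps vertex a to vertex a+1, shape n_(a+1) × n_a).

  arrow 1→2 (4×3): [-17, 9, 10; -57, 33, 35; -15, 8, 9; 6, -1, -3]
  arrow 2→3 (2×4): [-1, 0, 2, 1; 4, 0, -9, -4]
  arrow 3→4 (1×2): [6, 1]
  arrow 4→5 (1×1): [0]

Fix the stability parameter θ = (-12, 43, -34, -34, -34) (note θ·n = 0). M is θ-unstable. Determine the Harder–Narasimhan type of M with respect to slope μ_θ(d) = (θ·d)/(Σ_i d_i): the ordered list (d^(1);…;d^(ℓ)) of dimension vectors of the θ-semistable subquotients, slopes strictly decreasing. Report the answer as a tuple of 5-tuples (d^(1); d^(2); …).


Barcode: M ≅ I[1,2], I[1,3], I[1,4], I[2,2], I[5,5]. HN layers by μ_θ (5 steps, strictly decreasing):
  μ^(1)=43; μ^(2)=9/2; μ^(3)=-25/3; μ^(4)=-12; μ^(5)=-34

((0, 2, 0, 0, 0); (0, 1, 1, 0, 0); (0, 1, 1, 1, 0); (3, 0, 0, 0, 0); (0, 0, 0, 0, 1))


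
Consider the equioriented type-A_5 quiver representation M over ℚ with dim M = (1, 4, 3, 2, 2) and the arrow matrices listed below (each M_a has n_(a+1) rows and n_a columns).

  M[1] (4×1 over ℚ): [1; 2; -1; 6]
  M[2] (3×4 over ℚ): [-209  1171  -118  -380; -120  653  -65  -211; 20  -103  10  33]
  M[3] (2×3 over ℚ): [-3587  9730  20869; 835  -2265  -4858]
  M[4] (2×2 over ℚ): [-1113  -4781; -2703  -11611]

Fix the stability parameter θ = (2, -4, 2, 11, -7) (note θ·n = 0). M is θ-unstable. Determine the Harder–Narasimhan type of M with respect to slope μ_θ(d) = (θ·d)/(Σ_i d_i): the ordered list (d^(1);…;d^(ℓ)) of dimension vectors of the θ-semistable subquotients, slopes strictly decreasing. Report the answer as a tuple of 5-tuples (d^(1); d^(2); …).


Barcode: M ≅ I[1,5], I[2,2], I[2,3], I[2,4], I[5,5]. HN layers by μ_θ (5 steps, strictly decreasing):
  μ^(1)=11; μ^(2)=2; μ^(3)=-1; μ^(4)=-4; μ^(5)=-7

((0, 0, 0, 1, 0); (0, 0, 3, 1, 1); (1, 1, 0, 0, 0); (0, 3, 0, 0, 0); (0, 0, 0, 0, 1))


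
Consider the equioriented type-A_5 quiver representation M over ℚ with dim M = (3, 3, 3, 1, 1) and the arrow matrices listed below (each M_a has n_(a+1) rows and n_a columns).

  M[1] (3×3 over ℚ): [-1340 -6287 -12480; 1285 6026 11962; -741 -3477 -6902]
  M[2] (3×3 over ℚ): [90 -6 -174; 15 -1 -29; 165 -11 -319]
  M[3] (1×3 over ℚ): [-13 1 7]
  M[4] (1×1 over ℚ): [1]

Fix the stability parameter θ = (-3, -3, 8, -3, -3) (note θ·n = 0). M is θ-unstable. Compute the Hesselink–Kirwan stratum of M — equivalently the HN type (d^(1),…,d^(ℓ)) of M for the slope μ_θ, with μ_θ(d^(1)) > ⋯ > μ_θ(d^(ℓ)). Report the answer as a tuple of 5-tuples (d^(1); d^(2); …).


Via rank(M_{q-1}∘⋯∘M_p): M ≅ I[1,2]^2, I[1,3], I[3,3], I[3,5].
μ_θ-semistable layers: μ^(1)=8; μ^(2)=2/3; μ^(3)=-3

((0, 0, 2, 0, 0); (0, 0, 1, 1, 1); (3, 3, 0, 0, 0))


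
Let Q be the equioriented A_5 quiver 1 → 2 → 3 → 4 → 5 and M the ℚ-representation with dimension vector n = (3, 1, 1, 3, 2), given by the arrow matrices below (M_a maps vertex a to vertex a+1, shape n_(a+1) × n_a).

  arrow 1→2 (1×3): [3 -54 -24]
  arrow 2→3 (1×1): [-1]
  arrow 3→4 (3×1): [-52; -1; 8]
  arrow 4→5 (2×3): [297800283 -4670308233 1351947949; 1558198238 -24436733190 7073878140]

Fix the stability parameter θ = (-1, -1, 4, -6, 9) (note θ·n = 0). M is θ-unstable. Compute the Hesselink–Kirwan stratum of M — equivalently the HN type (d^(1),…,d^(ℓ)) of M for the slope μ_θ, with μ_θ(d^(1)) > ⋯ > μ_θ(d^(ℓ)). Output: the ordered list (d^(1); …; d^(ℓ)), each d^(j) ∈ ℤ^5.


Interval decomposition of M: I[1,1]^2, I[1,5], I[4,4], I[4,5].
HN type (ℓ=3): μ^(1)=9; μ^(2)=-1; μ^(3)=-6

((0, 0, 0, 0, 2); (3, 1, 1, 1, 0); (0, 0, 0, 2, 0))


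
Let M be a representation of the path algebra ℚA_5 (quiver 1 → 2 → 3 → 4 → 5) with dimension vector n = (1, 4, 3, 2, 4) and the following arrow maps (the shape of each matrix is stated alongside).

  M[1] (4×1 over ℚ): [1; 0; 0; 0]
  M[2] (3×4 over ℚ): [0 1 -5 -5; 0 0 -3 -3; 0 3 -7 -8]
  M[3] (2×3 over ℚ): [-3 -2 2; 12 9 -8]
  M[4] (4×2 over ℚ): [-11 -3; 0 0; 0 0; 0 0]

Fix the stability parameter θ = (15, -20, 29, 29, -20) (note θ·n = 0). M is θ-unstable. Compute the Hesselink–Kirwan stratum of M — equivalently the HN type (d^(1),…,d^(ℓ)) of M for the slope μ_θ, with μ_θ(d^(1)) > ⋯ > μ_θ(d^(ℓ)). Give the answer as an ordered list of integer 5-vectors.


Barcode: M ≅ I[1,2], I[2,3], I[2,4], I[2,5], I[5,5]^3. HN layers by μ_θ (4 steps, strictly decreasing):
  μ^(1)=29; μ^(2)=38/3; μ^(3)=-5/2; μ^(4)=-20

((0, 0, 2, 1, 0); (0, 0, 1, 1, 1); (1, 1, 0, 0, 0); (0, 3, 0, 0, 3))


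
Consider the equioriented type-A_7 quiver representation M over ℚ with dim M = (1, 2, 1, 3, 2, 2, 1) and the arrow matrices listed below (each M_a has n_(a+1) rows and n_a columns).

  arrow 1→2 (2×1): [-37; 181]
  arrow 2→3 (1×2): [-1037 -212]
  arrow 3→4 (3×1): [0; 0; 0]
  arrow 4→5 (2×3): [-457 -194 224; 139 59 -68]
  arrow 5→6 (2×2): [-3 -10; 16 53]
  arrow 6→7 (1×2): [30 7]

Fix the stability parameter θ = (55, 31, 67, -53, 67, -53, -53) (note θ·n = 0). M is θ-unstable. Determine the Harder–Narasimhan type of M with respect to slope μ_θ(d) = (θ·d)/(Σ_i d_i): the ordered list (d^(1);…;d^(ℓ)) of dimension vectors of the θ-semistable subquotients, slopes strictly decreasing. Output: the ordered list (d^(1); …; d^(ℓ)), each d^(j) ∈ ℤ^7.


Via rank(M_{q-1}∘⋯∘M_p): M ≅ I[1,3], I[2,2], I[4,4], I[4,6], I[4,7].
μ_θ-semistable layers: μ^(1)=67; μ^(2)=43; μ^(3)=31; μ^(4)=7; μ^(5)=-13; μ^(6)=-53

((0, 0, 1, 0, 0, 0, 0); (1, 1, 0, 0, 0, 0, 0); (0, 1, 0, 0, 0, 0, 0); (0, 0, 0, 0, 1, 1, 0); (0, 0, 0, 0, 1, 1, 1); (0, 0, 0, 3, 0, 0, 0))


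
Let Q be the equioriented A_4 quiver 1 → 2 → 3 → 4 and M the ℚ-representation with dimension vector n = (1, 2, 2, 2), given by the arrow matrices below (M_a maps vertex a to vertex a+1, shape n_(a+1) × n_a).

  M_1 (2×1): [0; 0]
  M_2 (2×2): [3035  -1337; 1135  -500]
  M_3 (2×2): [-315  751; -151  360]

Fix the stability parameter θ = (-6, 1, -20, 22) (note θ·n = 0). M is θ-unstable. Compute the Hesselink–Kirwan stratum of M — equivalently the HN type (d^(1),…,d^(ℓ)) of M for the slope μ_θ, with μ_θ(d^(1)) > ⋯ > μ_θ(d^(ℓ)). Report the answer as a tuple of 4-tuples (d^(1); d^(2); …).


Barcode: M ≅ I[1,1], I[2,4]^2. HN layers by μ_θ (3 steps, strictly decreasing):
  μ^(1)=22; μ^(2)=-6; μ^(3)=-19/2

((0, 0, 0, 2); (1, 0, 0, 0); (0, 2, 2, 0))


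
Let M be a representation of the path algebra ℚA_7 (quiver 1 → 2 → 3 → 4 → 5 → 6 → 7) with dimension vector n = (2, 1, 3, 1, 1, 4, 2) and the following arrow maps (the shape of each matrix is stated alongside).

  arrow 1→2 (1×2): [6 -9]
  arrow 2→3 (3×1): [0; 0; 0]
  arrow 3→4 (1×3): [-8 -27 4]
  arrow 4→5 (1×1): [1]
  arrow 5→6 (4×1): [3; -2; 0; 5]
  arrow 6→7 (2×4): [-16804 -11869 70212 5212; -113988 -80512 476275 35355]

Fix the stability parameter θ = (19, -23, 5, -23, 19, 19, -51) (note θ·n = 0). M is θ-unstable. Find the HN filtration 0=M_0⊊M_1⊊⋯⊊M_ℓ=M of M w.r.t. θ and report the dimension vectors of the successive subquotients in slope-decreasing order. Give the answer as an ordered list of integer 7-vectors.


Barcode: M ≅ I[1,1], I[1,2], I[3,3]^2, I[3,7], I[6,6]^2, I[6,7]. HN layers by μ_θ (6 steps, strictly decreasing):
  μ^(1)=19; μ^(2)=5; μ^(3)=-2; μ^(4)=-13/3; μ^(5)=-9; μ^(6)=-16

((1, 0, 0, 0, 0, 2, 0); (0, 0, 2, 0, 0, 0, 0); (1, 1, 0, 0, 0, 0, 0); (0, 0, 0, 0, 1, 1, 1); (0, 0, 1, 1, 0, 0, 0); (0, 0, 0, 0, 0, 1, 1))


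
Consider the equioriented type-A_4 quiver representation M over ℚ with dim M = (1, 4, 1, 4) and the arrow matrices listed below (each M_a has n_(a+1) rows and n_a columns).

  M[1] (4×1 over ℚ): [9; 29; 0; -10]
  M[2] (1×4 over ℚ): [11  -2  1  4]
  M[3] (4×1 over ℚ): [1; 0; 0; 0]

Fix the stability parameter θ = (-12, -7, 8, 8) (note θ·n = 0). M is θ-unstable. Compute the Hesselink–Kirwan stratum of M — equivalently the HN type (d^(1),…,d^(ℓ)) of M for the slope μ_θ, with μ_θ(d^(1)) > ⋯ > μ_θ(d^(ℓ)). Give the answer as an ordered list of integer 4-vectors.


Via rank(M_{q-1}∘⋯∘M_p): M ≅ I[1,4], I[2,2]^3, I[4,4]^3.
μ_θ-semistable layers: μ^(1)=8; μ^(2)=-7; μ^(3)=-12

((0, 0, 1, 4); (0, 4, 0, 0); (1, 0, 0, 0))


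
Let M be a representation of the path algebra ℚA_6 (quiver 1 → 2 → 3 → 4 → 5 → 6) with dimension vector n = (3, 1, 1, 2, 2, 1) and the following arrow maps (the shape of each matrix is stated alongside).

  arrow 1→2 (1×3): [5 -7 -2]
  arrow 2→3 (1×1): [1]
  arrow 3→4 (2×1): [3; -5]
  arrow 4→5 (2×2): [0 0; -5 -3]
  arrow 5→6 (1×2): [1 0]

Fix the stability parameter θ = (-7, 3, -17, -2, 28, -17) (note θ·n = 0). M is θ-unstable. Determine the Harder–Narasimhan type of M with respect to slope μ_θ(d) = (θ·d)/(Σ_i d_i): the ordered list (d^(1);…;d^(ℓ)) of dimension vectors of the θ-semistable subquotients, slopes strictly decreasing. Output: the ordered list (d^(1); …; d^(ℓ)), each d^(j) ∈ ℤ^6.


Barcode: M ≅ I[1,1]^2, I[1,4], I[4,5], I[5,6]. HN layers by μ_θ (4 steps, strictly decreasing):
  μ^(1)=28; μ^(2)=11/2; μ^(3)=-2; μ^(4)=-7

((0, 0, 0, 0, 1, 0); (0, 0, 0, 0, 1, 1); (0, 0, 0, 2, 0, 0); (3, 1, 1, 0, 0, 0))


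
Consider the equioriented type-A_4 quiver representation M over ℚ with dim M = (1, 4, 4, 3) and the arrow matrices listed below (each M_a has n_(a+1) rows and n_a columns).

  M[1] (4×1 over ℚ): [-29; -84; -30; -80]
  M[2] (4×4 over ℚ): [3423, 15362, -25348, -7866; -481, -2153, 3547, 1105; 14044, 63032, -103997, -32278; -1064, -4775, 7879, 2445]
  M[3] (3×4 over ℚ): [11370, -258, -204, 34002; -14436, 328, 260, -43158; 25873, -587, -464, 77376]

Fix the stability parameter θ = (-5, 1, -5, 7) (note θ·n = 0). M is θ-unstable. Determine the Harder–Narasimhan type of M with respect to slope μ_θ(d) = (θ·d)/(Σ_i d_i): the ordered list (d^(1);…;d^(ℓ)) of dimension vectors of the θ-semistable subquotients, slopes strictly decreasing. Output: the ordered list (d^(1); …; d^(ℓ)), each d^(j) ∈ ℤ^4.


Via rank(M_{q-1}∘⋯∘M_p): M ≅ I[1,3], I[2,3], I[2,4]^2, I[4,4].
μ_θ-semistable layers: μ^(1)=7; μ^(2)=-2; μ^(3)=-5

((0, 0, 0, 3); (0, 4, 4, 0); (1, 0, 0, 0))


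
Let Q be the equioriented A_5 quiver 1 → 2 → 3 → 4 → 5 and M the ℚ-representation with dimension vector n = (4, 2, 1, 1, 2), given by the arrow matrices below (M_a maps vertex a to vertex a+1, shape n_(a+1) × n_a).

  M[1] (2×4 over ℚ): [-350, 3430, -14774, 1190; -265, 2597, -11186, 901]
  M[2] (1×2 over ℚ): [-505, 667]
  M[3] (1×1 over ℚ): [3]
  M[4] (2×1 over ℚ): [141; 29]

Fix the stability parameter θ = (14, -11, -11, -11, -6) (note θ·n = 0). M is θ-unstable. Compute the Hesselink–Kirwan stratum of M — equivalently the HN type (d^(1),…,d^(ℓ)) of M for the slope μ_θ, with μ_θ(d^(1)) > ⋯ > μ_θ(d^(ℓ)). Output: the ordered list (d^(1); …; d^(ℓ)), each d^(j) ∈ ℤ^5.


Via rank(M_{q-1}∘⋯∘M_p): M ≅ I[1,1]^2, I[1,2], I[1,5], I[5,5].
μ_θ-semistable layers: μ^(1)=14; μ^(2)=3/2; μ^(3)=-5; μ^(4)=-6

((2, 0, 0, 0, 0); (1, 1, 0, 0, 0); (1, 1, 1, 1, 1); (0, 0, 0, 0, 1))


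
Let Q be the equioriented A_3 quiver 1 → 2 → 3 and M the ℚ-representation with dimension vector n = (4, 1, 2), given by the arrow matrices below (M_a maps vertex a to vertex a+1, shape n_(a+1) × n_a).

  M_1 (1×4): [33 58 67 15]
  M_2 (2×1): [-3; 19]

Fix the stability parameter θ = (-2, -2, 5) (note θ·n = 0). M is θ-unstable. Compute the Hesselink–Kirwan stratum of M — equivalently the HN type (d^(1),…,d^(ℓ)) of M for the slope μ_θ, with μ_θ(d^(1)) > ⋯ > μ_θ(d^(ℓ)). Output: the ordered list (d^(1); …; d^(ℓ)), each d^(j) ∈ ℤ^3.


Barcode: M ≅ I[1,1]^3, I[1,3], I[3,3]. HN layers by μ_θ (2 steps, strictly decreasing):
  μ^(1)=5; μ^(2)=-2

((0, 0, 2); (4, 1, 0))


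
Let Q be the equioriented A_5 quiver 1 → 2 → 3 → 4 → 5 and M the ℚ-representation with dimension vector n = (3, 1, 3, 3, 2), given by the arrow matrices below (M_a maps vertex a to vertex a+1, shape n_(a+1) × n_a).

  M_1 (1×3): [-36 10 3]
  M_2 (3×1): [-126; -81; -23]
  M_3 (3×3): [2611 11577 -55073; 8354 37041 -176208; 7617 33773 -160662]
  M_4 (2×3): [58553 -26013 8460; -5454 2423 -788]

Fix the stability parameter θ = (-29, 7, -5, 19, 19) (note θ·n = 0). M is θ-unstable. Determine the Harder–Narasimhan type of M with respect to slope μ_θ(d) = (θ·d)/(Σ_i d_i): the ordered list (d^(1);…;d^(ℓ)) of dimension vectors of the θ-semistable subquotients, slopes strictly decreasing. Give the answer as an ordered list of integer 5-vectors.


Via rank(M_{q-1}∘⋯∘M_p): M ≅ I[1,1]^2, I[1,5], I[3,4], I[3,5].
μ_θ-semistable layers: μ^(1)=19; μ^(2)=1; μ^(3)=-5; μ^(4)=-29

((0, 0, 0, 3, 2); (0, 1, 1, 0, 0); (0, 0, 2, 0, 0); (3, 0, 0, 0, 0))
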